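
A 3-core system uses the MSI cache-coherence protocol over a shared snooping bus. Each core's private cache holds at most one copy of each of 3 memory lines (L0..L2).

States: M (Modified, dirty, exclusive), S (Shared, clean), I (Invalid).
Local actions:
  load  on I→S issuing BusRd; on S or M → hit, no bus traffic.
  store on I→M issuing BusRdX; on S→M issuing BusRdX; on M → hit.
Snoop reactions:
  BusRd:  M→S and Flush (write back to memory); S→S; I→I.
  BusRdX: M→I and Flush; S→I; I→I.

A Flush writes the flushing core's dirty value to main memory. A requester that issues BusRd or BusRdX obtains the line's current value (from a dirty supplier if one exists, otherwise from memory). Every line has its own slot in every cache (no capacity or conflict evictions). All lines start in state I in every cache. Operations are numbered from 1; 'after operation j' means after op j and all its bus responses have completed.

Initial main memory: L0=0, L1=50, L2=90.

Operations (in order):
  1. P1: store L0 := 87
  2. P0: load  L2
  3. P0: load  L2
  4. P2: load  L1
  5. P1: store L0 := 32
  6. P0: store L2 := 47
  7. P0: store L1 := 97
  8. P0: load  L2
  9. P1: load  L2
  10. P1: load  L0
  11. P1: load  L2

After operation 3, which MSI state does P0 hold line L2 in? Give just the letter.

state = S

step 1: P1: store L0 := 87  ⟶  IMI  (L0)  txn=BusRdX  M[L0]=0
step 2: P0: load  L2  ⟶  SII  (L2)  txn=BusRd  M[L2]=90
step 3: P0: load  L2  ⟶  SII  (L2)  txn=∅  M[L2]=90
step 4: P2: load  L1  ⟶  IIS  (L1)  txn=BusRd  M[L1]=50
step 5: P1: store L0 := 32  ⟶  IMI  (L0)  txn=∅  M[L0]=0
step 6: P0: store L2 := 47  ⟶  MII  (L2)  txn=BusRdX  M[L2]=90
step 7: P0: store L1 := 97  ⟶  MII  (L1)  txn=BusRdX  M[L1]=50
step 8: P0: load  L2  ⟶  MII  (L2)  txn=∅  M[L2]=90
step 9: P1: load  L2  ⟶  SSI  (L2)  txn=BusRd+Flush  M[L2]=47
step 10: P1: load  L0  ⟶  IMI  (L0)  txn=∅  M[L0]=0
step 11: P1: load  L2  ⟶  SSI  (L2)  txn=∅  M[L2]=47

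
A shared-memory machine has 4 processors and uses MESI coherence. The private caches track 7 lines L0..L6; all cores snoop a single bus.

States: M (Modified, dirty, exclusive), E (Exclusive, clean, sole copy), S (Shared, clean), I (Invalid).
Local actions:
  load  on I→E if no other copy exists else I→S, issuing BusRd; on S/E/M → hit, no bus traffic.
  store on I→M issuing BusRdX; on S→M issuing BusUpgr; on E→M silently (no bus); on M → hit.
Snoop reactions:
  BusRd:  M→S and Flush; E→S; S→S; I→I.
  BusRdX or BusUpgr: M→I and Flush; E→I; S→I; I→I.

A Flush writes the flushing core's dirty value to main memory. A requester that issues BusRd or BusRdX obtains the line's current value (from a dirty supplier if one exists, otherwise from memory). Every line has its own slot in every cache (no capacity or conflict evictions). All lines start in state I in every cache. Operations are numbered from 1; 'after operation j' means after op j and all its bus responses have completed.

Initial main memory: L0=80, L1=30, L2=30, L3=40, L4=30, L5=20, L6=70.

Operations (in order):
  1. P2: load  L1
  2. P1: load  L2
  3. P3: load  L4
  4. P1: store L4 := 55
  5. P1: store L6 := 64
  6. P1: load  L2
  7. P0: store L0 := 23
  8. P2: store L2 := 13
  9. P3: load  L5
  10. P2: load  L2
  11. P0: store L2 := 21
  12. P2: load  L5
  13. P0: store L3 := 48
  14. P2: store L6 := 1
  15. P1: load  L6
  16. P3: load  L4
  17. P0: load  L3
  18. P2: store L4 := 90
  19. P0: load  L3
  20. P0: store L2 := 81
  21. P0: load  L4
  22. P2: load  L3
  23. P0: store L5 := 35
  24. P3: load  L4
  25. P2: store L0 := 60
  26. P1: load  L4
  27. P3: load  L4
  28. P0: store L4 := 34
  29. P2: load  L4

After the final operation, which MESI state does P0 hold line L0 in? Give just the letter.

step 1: P2: load  L1  ⟶  IIEI  (L1)  txn=BusRd  M[L1]=30
step 2: P1: load  L2  ⟶  IEII  (L2)  txn=BusRd  M[L2]=30
step 3: P3: load  L4  ⟶  IIIE  (L4)  txn=BusRd  M[L4]=30
step 4: P1: store L4 := 55  ⟶  IMII  (L4)  txn=BusRdX  M[L4]=30
step 5: P1: store L6 := 64  ⟶  IMII  (L6)  txn=BusRdX  M[L6]=70
step 6: P1: load  L2  ⟶  IEII  (L2)  txn=∅  M[L2]=30
step 7: P0: store L0 := 23  ⟶  MIII  (L0)  txn=BusRdX  M[L0]=80
step 8: P2: store L2 := 13  ⟶  IIMI  (L2)  txn=BusRdX  M[L2]=30
step 9: P3: load  L5  ⟶  IIIE  (L5)  txn=BusRd  M[L5]=20
step 10: P2: load  L2  ⟶  IIMI  (L2)  txn=∅  M[L2]=30
step 11: P0: store L2 := 21  ⟶  MIII  (L2)  txn=BusRdX+Flush  M[L2]=13
step 12: P2: load  L5  ⟶  IISS  (L5)  txn=BusRd  M[L5]=20
step 13: P0: store L3 := 48  ⟶  MIII  (L3)  txn=BusRdX  M[L3]=40
step 14: P2: store L6 := 1  ⟶  IIMI  (L6)  txn=BusRdX+Flush  M[L6]=64
step 15: P1: load  L6  ⟶  ISSI  (L6)  txn=BusRd+Flush  M[L6]=1
step 16: P3: load  L4  ⟶  ISIS  (L4)  txn=BusRd+Flush  M[L4]=55
step 17: P0: load  L3  ⟶  MIII  (L3)  txn=∅  M[L3]=40
step 18: P2: store L4 := 90  ⟶  IIMI  (L4)  txn=BusRdX  M[L4]=55
step 19: P0: load  L3  ⟶  MIII  (L3)  txn=∅  M[L3]=40
step 20: P0: store L2 := 81  ⟶  MIII  (L2)  txn=∅  M[L2]=13
step 21: P0: load  L4  ⟶  SISI  (L4)  txn=BusRd+Flush  M[L4]=90
step 22: P2: load  L3  ⟶  SISI  (L3)  txn=BusRd+Flush  M[L3]=48
step 23: P0: store L5 := 35  ⟶  MIII  (L5)  txn=BusRdX  M[L5]=20
step 24: P3: load  L4  ⟶  SISS  (L4)  txn=BusRd  M[L4]=90
step 25: P2: store L0 := 60  ⟶  IIMI  (L0)  txn=BusRdX+Flush  M[L0]=23
step 26: P1: load  L4  ⟶  SSSS  (L4)  txn=BusRd  M[L4]=90
step 27: P3: load  L4  ⟶  SSSS  (L4)  txn=∅  M[L4]=90
step 28: P0: store L4 := 34  ⟶  MIII  (L4)  txn=BusUpgr  M[L4]=90
step 29: P2: load  L4  ⟶  SISI  (L4)  txn=BusRd+Flush  M[L4]=34

state = I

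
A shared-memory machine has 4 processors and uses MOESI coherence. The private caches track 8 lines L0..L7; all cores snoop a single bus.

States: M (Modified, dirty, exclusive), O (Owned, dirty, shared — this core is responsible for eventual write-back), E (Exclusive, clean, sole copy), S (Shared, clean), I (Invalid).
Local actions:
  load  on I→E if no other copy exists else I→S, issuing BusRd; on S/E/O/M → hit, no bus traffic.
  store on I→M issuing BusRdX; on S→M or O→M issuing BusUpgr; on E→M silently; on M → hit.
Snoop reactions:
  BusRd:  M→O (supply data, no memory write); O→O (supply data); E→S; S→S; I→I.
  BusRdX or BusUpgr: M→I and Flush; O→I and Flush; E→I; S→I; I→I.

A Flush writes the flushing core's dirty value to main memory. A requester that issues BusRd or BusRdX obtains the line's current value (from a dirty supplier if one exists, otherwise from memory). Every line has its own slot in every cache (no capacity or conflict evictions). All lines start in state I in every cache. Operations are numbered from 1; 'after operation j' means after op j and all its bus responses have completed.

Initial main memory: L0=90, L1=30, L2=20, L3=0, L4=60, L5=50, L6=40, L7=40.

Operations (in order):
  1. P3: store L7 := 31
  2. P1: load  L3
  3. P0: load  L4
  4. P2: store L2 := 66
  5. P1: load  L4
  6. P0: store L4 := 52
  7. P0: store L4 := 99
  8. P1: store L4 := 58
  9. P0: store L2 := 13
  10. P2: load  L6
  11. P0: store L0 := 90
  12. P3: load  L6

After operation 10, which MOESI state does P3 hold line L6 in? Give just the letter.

state = I

1. P3: store L7 := 31  bus=[BusRdX]  L7: P0=I P1=I P2=I P3=M  mem[L7]=40
2. P1: load  L3  bus=[BusRd]  L3: P0=I P1=E P2=I P3=I  mem[L3]=0
3. P0: load  L4  bus=[BusRd]  L4: P0=E P1=I P2=I P3=I  mem[L4]=60
4. P2: store L2 := 66  bus=[BusRdX]  L2: P0=I P1=I P2=M P3=I  mem[L2]=20
5. P1: load  L4  bus=[BusRd]  L4: P0=S P1=S P2=I P3=I  mem[L4]=60
6. P0: store L4 := 52  bus=[BusUpgr]  L4: P0=M P1=I P2=I P3=I  mem[L4]=60
7. P0: store L4 := 99  bus=[-]  L4: P0=M P1=I P2=I P3=I  mem[L4]=60
8. P1: store L4 := 58  bus=[BusRdX,Flush]  L4: P0=I P1=M P2=I P3=I  mem[L4]=99
9. P0: store L2 := 13  bus=[BusRdX,Flush]  L2: P0=M P1=I P2=I P3=I  mem[L2]=66
10. P2: load  L6  bus=[BusRd]  L6: P0=I P1=I P2=E P3=I  mem[L6]=40
11. P0: store L0 := 90  bus=[BusRdX]  L0: P0=M P1=I P2=I P3=I  mem[L0]=90
12. P3: load  L6  bus=[BusRd]  L6: P0=I P1=I P2=S P3=S  mem[L6]=40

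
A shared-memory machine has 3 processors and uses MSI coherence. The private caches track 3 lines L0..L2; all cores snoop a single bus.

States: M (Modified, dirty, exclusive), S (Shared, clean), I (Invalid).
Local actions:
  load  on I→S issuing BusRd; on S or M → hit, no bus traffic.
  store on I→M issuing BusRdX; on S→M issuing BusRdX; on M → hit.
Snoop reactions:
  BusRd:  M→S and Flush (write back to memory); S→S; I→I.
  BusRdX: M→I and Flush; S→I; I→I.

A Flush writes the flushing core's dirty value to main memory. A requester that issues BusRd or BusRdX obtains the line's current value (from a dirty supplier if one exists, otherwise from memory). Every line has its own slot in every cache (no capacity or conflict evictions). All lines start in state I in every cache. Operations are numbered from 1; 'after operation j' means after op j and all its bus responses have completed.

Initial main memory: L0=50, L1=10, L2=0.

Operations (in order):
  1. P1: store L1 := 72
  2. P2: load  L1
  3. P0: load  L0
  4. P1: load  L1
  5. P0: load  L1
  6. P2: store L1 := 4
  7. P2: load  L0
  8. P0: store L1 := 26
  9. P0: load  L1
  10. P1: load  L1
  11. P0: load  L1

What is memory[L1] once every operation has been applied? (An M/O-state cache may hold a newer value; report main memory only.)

  op1 P1: store L1 := 72 → I/M/I on L1; bus BusRdX; mem=10
  op2 P2: load  L1 → I/S/S on L1; bus BusRd Flush; mem=72
  op3 P0: load  L0 → S/I/I on L0; bus BusRd; mem=50
  op4 P1: load  L1 → I/S/S on L1; bus (none); mem=72
  op5 P0: load  L1 → S/S/S on L1; bus BusRd; mem=72
  op6 P2: store L1 := 4 → I/I/M on L1; bus BusRdX; mem=72
  op7 P2: load  L0 → S/I/S on L0; bus BusRd; mem=50
  op8 P0: store L1 := 26 → M/I/I on L1; bus BusRdX Flush; mem=4
  op9 P0: load  L1 → M/I/I on L1; bus (none); mem=4
  op10 P1: load  L1 → S/S/I on L1; bus BusRd Flush; mem=26
  op11 P0: load  L1 → S/S/I on L1; bus (none); mem=26

memory[L1] = 26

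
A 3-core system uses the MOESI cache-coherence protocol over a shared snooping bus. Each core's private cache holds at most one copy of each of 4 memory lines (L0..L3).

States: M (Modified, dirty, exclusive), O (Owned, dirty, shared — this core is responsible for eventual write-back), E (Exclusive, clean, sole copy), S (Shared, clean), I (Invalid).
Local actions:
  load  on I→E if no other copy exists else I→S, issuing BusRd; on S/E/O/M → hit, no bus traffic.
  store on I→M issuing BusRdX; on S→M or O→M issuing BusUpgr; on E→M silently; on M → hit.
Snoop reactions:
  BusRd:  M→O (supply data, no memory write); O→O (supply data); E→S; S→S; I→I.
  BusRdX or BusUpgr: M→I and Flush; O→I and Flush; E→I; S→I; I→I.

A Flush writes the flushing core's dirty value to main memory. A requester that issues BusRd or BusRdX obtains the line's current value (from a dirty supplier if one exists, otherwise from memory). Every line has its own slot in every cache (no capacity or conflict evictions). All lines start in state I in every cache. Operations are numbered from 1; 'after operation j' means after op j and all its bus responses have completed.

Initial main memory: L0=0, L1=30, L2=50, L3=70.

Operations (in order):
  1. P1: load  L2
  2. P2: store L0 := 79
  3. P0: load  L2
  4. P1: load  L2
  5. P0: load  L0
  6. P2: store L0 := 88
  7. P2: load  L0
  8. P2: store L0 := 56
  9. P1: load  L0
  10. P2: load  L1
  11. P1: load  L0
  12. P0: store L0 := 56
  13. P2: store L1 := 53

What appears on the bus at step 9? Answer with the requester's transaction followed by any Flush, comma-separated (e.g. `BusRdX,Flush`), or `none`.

[1] P1: load  L2 | P0:I, P1:E(50), P2:I | bus: BusRd
[2] P2: store L0 := 79 | P0:I, P1:I, P2:M(79) | bus: BusRdX
[3] P0: load  L2 | P0:S(50), P1:S(50), P2:I | bus: BusRd
[4] P1: load  L2 | P0:S(50), P1:S(50), P2:I | bus: none
[5] P0: load  L0 | P0:S(79), P1:I, P2:O(79) | bus: BusRd
[6] P2: store L0 := 88 | P0:I, P1:I, P2:M(88) | bus: BusUpgr
[7] P2: load  L0 | P0:I, P1:I, P2:M(88) | bus: none
[8] P2: store L0 := 56 | P0:I, P1:I, P2:M(56) | bus: none
[9] P1: load  L0 | P0:I, P1:S(56), P2:O(56) | bus: BusRd
[10] P2: load  L1 | P0:I, P1:I, P2:E(30) | bus: BusRd
[11] P1: load  L0 | P0:I, P1:S(56), P2:O(56) | bus: none
[12] P0: store L0 := 56 | P0:M(56), P1:I, P2:I | bus: BusRdX,Flush
[13] P2: store L1 := 53 | P0:I, P1:I, P2:M(53) | bus: none

bus = BusRd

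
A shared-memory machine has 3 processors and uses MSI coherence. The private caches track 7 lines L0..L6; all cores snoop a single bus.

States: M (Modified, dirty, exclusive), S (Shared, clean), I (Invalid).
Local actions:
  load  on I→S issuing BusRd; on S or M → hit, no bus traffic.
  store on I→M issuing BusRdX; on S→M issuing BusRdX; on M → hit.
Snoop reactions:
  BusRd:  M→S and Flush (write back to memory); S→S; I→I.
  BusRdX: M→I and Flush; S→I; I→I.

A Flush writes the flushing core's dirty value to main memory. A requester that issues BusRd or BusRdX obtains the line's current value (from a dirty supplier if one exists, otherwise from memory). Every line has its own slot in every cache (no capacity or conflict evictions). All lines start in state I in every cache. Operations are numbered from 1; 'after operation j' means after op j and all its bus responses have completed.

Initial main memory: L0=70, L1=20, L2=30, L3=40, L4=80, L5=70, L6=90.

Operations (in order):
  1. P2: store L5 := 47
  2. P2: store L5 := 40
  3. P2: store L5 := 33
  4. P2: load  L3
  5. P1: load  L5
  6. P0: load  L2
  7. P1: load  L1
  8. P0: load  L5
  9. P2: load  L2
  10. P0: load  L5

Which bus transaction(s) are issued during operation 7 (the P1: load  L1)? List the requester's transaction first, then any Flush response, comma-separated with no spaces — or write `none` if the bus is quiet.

bus = BusRd

  op1 P2: store L5 := 47 → I/I/M on L5; bus BusRdX; mem=70
  op2 P2: store L5 := 40 → I/I/M on L5; bus (none); mem=70
  op3 P2: store L5 := 33 → I/I/M on L5; bus (none); mem=70
  op4 P2: load  L3 → I/I/S on L3; bus BusRd; mem=40
  op5 P1: load  L5 → I/S/S on L5; bus BusRd Flush; mem=33
  op6 P0: load  L2 → S/I/I on L2; bus BusRd; mem=30
  op7 P1: load  L1 → I/S/I on L1; bus BusRd; mem=20
  op8 P0: load  L5 → S/S/S on L5; bus BusRd; mem=33
  op9 P2: load  L2 → S/I/S on L2; bus BusRd; mem=30
  op10 P0: load  L5 → S/S/S on L5; bus (none); mem=33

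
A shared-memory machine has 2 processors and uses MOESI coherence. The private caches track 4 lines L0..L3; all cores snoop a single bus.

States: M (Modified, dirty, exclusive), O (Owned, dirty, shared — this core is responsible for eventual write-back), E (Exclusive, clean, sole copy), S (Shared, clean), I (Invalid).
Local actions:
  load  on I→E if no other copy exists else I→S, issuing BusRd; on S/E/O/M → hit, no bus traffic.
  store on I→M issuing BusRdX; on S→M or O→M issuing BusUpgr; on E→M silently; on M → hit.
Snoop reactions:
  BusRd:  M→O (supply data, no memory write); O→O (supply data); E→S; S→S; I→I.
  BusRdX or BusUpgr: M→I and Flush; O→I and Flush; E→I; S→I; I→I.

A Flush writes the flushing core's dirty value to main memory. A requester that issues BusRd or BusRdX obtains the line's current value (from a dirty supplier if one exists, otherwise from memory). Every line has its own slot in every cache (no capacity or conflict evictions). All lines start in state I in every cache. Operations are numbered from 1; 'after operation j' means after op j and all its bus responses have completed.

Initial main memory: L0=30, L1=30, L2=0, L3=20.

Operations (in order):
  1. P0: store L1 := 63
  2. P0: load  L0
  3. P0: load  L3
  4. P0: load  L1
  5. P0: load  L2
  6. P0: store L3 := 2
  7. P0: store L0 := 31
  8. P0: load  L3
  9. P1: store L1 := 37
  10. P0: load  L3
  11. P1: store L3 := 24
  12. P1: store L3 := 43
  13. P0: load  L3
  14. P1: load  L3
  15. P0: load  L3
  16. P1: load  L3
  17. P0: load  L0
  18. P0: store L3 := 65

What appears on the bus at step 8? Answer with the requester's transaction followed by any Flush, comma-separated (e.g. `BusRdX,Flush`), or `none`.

1. P0: store L1 := 63  bus=[BusRdX]  L1: P0=M P1=I  mem[L1]=30
2. P0: load  L0  bus=[BusRd]  L0: P0=E P1=I  mem[L0]=30
3. P0: load  L3  bus=[BusRd]  L3: P0=E P1=I  mem[L3]=20
4. P0: load  L1  bus=[-]  L1: P0=M P1=I  mem[L1]=30
5. P0: load  L2  bus=[BusRd]  L2: P0=E P1=I  mem[L2]=0
6. P0: store L3 := 2  bus=[-]  L3: P0=M P1=I  mem[L3]=20
7. P0: store L0 := 31  bus=[-]  L0: P0=M P1=I  mem[L0]=30
8. P0: load  L3  bus=[-]  L3: P0=M P1=I  mem[L3]=20
9. P1: store L1 := 37  bus=[BusRdX,Flush]  L1: P0=I P1=M  mem[L1]=63
10. P0: load  L3  bus=[-]  L3: P0=M P1=I  mem[L3]=20
11. P1: store L3 := 24  bus=[BusRdX,Flush]  L3: P0=I P1=M  mem[L3]=2
12. P1: store L3 := 43  bus=[-]  L3: P0=I P1=M  mem[L3]=2
13. P0: load  L3  bus=[BusRd]  L3: P0=S P1=O  mem[L3]=2
14. P1: load  L3  bus=[-]  L3: P0=S P1=O  mem[L3]=2
15. P0: load  L3  bus=[-]  L3: P0=S P1=O  mem[L3]=2
16. P1: load  L3  bus=[-]  L3: P0=S P1=O  mem[L3]=2
17. P0: load  L0  bus=[-]  L0: P0=M P1=I  mem[L0]=30
18. P0: store L3 := 65  bus=[BusUpgr,Flush]  L3: P0=M P1=I  mem[L3]=43

bus = none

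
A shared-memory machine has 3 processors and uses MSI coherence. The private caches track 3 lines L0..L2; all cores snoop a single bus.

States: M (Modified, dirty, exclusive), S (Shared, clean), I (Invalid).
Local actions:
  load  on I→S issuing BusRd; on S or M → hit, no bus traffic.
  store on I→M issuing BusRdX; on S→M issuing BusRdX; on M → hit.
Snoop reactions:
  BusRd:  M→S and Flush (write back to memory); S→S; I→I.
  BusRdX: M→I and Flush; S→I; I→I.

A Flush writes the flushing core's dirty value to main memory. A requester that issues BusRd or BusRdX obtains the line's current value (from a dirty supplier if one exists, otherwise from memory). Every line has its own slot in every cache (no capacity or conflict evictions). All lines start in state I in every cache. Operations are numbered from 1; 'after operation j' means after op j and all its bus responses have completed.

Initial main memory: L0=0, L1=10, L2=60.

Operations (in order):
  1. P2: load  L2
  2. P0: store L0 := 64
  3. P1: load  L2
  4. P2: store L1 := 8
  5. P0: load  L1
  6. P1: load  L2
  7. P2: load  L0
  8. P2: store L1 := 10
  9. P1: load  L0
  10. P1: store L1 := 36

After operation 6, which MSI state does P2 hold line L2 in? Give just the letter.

state = S

  op1 P2: load  L2 → I/I/S on L2; bus BusRd; mem=60
  op2 P0: store L0 := 64 → M/I/I on L0; bus BusRdX; mem=0
  op3 P1: load  L2 → I/S/S on L2; bus BusRd; mem=60
  op4 P2: store L1 := 8 → I/I/M on L1; bus BusRdX; mem=10
  op5 P0: load  L1 → S/I/S on L1; bus BusRd Flush; mem=8
  op6 P1: load  L2 → I/S/S on L2; bus (none); mem=60
  op7 P2: load  L0 → S/I/S on L0; bus BusRd Flush; mem=64
  op8 P2: store L1 := 10 → I/I/M on L1; bus BusRdX; mem=8
  op9 P1: load  L0 → S/S/S on L0; bus BusRd; mem=64
  op10 P1: store L1 := 36 → I/M/I on L1; bus BusRdX Flush; mem=10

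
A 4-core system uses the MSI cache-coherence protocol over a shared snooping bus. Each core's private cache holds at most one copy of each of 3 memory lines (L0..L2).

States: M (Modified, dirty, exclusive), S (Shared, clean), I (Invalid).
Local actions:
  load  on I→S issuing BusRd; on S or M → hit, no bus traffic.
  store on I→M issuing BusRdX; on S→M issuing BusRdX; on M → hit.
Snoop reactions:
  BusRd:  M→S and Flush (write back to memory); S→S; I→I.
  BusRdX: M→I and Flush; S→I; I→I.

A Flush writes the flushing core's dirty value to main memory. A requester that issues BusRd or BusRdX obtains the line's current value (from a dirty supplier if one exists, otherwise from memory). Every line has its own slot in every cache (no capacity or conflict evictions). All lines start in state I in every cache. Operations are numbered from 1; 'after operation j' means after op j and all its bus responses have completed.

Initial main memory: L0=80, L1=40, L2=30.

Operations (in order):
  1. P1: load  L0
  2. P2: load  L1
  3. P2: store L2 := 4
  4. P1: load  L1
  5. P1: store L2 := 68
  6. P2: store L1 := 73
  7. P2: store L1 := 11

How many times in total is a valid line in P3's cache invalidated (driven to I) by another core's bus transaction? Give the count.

invalidations = 0

  op1 P1: load  L0 → I/S/I/I on L0; bus BusRd; mem=80
  op2 P2: load  L1 → I/I/S/I on L1; bus BusRd; mem=40
  op3 P2: store L2 := 4 → I/I/M/I on L2; bus BusRdX; mem=30
  op4 P1: load  L1 → I/S/S/I on L1; bus BusRd; mem=40
  op5 P1: store L2 := 68 → I/M/I/I on L2; bus BusRdX Flush; mem=4
  op6 P2: store L1 := 73 → I/I/M/I on L1; bus BusRdX; mem=40
  op7 P2: store L1 := 11 → I/I/M/I on L1; bus (none); mem=40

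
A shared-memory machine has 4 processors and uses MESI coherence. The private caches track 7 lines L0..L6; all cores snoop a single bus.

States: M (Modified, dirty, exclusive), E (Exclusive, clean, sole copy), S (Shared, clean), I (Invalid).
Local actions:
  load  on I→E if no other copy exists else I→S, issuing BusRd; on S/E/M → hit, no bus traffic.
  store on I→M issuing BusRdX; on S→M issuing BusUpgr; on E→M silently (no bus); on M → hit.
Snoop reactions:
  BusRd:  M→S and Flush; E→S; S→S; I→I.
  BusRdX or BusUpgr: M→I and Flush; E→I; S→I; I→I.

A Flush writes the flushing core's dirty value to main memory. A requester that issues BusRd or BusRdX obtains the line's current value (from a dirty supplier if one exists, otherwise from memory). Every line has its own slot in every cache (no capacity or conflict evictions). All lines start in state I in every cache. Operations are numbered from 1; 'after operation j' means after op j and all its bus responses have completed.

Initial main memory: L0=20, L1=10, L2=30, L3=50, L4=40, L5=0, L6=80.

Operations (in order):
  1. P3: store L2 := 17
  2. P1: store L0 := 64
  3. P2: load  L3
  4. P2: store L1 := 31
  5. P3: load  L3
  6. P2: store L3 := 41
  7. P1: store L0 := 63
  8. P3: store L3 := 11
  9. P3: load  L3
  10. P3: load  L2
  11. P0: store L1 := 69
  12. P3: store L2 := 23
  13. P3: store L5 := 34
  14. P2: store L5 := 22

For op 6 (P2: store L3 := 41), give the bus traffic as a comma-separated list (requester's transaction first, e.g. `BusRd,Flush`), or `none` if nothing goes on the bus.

bus = BusUpgr

step 1: P3: store L2 := 17  ⟶  IIIM  (L2)  txn=BusRdX  M[L2]=30
step 2: P1: store L0 := 64  ⟶  IMII  (L0)  txn=BusRdX  M[L0]=20
step 3: P2: load  L3  ⟶  IIEI  (L3)  txn=BusRd  M[L3]=50
step 4: P2: store L1 := 31  ⟶  IIMI  (L1)  txn=BusRdX  M[L1]=10
step 5: P3: load  L3  ⟶  IISS  (L3)  txn=BusRd  M[L3]=50
step 6: P2: store L3 := 41  ⟶  IIMI  (L3)  txn=BusUpgr  M[L3]=50
step 7: P1: store L0 := 63  ⟶  IMII  (L0)  txn=∅  M[L0]=20
step 8: P3: store L3 := 11  ⟶  IIIM  (L3)  txn=BusRdX+Flush  M[L3]=41
step 9: P3: load  L3  ⟶  IIIM  (L3)  txn=∅  M[L3]=41
step 10: P3: load  L2  ⟶  IIIM  (L2)  txn=∅  M[L2]=30
step 11: P0: store L1 := 69  ⟶  MIII  (L1)  txn=BusRdX+Flush  M[L1]=31
step 12: P3: store L2 := 23  ⟶  IIIM  (L2)  txn=∅  M[L2]=30
step 13: P3: store L5 := 34  ⟶  IIIM  (L5)  txn=BusRdX  M[L5]=0
step 14: P2: store L5 := 22  ⟶  IIMI  (L5)  txn=BusRdX+Flush  M[L5]=34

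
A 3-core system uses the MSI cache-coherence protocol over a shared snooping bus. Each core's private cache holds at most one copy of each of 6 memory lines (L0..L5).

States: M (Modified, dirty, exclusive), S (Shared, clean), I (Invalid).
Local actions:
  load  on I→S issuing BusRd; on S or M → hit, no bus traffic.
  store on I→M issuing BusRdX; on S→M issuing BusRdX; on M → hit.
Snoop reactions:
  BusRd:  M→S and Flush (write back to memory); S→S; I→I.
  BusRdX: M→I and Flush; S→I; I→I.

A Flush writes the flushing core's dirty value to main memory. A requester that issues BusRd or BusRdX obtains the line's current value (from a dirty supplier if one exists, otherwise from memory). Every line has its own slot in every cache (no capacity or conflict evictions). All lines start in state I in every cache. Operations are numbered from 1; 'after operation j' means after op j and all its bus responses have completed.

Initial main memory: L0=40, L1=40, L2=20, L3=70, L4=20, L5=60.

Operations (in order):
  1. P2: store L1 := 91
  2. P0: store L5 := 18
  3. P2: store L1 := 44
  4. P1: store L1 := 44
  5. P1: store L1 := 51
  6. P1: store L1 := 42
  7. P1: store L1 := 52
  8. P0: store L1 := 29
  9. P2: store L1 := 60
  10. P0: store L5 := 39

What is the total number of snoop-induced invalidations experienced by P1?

[1] P2: store L1 := 91 | P0:I, P1:I, P2:M(91) | bus: BusRdX
[2] P0: store L5 := 18 | P0:M(18), P1:I, P2:I | bus: BusRdX
[3] P2: store L1 := 44 | P0:I, P1:I, P2:M(44) | bus: none
[4] P1: store L1 := 44 | P0:I, P1:M(44), P2:I | bus: BusRdX,Flush
[5] P1: store L1 := 51 | P0:I, P1:M(51), P2:I | bus: none
[6] P1: store L1 := 42 | P0:I, P1:M(42), P2:I | bus: none
[7] P1: store L1 := 52 | P0:I, P1:M(52), P2:I | bus: none
[8] P0: store L1 := 29 | P0:M(29), P1:I, P2:I | bus: BusRdX,Flush
[9] P2: store L1 := 60 | P0:I, P1:I, P2:M(60) | bus: BusRdX,Flush
[10] P0: store L5 := 39 | P0:M(39), P1:I, P2:I | bus: none

invalidations = 1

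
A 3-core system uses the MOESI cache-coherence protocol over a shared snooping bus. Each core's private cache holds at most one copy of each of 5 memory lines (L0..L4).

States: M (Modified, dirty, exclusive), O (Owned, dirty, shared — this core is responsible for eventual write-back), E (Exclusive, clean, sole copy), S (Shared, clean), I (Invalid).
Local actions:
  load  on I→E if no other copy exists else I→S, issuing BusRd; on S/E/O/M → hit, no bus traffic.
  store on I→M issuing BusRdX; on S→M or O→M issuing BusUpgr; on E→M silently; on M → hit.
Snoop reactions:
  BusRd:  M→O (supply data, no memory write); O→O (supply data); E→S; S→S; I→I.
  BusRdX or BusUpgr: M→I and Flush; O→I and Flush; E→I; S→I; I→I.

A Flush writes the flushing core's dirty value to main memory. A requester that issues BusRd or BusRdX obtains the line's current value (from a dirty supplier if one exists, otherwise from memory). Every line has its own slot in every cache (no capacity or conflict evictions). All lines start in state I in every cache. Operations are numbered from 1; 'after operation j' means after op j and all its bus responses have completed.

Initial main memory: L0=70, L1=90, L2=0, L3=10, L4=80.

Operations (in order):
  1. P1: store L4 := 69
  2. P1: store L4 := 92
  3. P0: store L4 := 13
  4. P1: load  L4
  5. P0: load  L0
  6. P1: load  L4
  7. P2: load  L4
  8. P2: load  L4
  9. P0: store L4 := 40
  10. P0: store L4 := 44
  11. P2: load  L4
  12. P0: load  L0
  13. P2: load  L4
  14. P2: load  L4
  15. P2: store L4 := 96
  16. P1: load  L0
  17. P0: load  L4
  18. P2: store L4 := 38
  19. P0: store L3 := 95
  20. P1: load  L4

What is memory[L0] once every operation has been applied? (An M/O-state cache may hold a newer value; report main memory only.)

memory[L0] = 70

[1] P1: store L4 := 69 | P0:I, P1:M(69), P2:I | bus: BusRdX
[2] P1: store L4 := 92 | P0:I, P1:M(92), P2:I | bus: none
[3] P0: store L4 := 13 | P0:M(13), P1:I, P2:I | bus: BusRdX,Flush
[4] P1: load  L4 | P0:O(13), P1:S(13), P2:I | bus: BusRd
[5] P0: load  L0 | P0:E(70), P1:I, P2:I | bus: BusRd
[6] P1: load  L4 | P0:O(13), P1:S(13), P2:I | bus: none
[7] P2: load  L4 | P0:O(13), P1:S(13), P2:S(13) | bus: BusRd
[8] P2: load  L4 | P0:O(13), P1:S(13), P2:S(13) | bus: none
[9] P0: store L4 := 40 | P0:M(40), P1:I, P2:I | bus: BusUpgr
[10] P0: store L4 := 44 | P0:M(44), P1:I, P2:I | bus: none
[11] P2: load  L4 | P0:O(44), P1:I, P2:S(44) | bus: BusRd
[12] P0: load  L0 | P0:E(70), P1:I, P2:I | bus: none
[13] P2: load  L4 | P0:O(44), P1:I, P2:S(44) | bus: none
[14] P2: load  L4 | P0:O(44), P1:I, P2:S(44) | bus: none
[15] P2: store L4 := 96 | P0:I, P1:I, P2:M(96) | bus: BusUpgr,Flush
[16] P1: load  L0 | P0:S(70), P1:S(70), P2:I | bus: BusRd
[17] P0: load  L4 | P0:S(96), P1:I, P2:O(96) | bus: BusRd
[18] P2: store L4 := 38 | P0:I, P1:I, P2:M(38) | bus: BusUpgr
[19] P0: store L3 := 95 | P0:M(95), P1:I, P2:I | bus: BusRdX
[20] P1: load  L4 | P0:I, P1:S(38), P2:O(38) | bus: BusRd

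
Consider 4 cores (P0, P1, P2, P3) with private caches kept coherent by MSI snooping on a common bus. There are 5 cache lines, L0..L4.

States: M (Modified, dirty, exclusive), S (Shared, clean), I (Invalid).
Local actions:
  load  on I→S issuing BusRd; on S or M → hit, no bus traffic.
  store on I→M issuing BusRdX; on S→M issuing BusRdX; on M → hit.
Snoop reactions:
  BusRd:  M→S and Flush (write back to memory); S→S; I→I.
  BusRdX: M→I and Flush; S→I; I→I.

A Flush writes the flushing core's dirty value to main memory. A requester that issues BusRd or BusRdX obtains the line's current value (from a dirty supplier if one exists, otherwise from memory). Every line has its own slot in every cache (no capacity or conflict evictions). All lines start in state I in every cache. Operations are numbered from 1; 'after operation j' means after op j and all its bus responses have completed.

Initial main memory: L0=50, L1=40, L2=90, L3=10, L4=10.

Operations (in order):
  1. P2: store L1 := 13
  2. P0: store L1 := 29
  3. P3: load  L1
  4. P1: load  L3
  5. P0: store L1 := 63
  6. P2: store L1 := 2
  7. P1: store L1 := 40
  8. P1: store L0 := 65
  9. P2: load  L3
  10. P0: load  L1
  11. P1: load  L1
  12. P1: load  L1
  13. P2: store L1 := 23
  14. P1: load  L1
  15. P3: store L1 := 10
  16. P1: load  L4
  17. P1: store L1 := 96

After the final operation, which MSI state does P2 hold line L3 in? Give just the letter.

  op1 P2: store L1 := 13 → I/I/M/I on L1; bus BusRdX; mem=40
  op2 P0: store L1 := 29 → M/I/I/I on L1; bus BusRdX Flush; mem=13
  op3 P3: load  L1 → S/I/I/S on L1; bus BusRd Flush; mem=29
  op4 P1: load  L3 → I/S/I/I on L3; bus BusRd; mem=10
  op5 P0: store L1 := 63 → M/I/I/I on L1; bus BusRdX; mem=29
  op6 P2: store L1 := 2 → I/I/M/I on L1; bus BusRdX Flush; mem=63
  op7 P1: store L1 := 40 → I/M/I/I on L1; bus BusRdX Flush; mem=2
  op8 P1: store L0 := 65 → I/M/I/I on L0; bus BusRdX; mem=50
  op9 P2: load  L3 → I/S/S/I on L3; bus BusRd; mem=10
  op10 P0: load  L1 → S/S/I/I on L1; bus BusRd Flush; mem=40
  op11 P1: load  L1 → S/S/I/I on L1; bus (none); mem=40
  op12 P1: load  L1 → S/S/I/I on L1; bus (none); mem=40
  op13 P2: store L1 := 23 → I/I/M/I on L1; bus BusRdX; mem=40
  op14 P1: load  L1 → I/S/S/I on L1; bus BusRd Flush; mem=23
  op15 P3: store L1 := 10 → I/I/I/M on L1; bus BusRdX; mem=23
  op16 P1: load  L4 → I/S/I/I on L4; bus BusRd; mem=10
  op17 P1: store L1 := 96 → I/M/I/I on L1; bus BusRdX Flush; mem=10

state = S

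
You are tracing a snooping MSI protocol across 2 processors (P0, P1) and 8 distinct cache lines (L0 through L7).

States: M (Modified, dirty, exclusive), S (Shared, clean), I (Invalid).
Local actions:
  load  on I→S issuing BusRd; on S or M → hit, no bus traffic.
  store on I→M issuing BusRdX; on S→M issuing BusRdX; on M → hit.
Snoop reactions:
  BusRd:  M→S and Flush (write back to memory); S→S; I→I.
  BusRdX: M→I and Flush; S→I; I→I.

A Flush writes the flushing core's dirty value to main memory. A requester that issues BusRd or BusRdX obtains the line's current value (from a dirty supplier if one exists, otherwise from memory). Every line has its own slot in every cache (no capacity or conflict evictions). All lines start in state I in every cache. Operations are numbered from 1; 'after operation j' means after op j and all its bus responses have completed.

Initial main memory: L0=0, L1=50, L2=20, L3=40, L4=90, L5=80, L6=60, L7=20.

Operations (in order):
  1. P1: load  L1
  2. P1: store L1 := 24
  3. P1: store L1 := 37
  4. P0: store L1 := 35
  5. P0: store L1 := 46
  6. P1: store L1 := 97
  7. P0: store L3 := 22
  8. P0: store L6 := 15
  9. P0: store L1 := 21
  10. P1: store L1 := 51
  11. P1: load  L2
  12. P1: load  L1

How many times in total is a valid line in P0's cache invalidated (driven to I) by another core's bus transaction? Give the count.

invalidations = 2

[1] P1: load  L1 | P0:I, P1:S(50) | bus: BusRd
[2] P1: store L1 := 24 | P0:I, P1:M(24) | bus: BusRdX
[3] P1: store L1 := 37 | P0:I, P1:M(37) | bus: none
[4] P0: store L1 := 35 | P0:M(35), P1:I | bus: BusRdX,Flush
[5] P0: store L1 := 46 | P0:M(46), P1:I | bus: none
[6] P1: store L1 := 97 | P0:I, P1:M(97) | bus: BusRdX,Flush
[7] P0: store L3 := 22 | P0:M(22), P1:I | bus: BusRdX
[8] P0: store L6 := 15 | P0:M(15), P1:I | bus: BusRdX
[9] P0: store L1 := 21 | P0:M(21), P1:I | bus: BusRdX,Flush
[10] P1: store L1 := 51 | P0:I, P1:M(51) | bus: BusRdX,Flush
[11] P1: load  L2 | P0:I, P1:S(20) | bus: BusRd
[12] P1: load  L1 | P0:I, P1:M(51) | bus: none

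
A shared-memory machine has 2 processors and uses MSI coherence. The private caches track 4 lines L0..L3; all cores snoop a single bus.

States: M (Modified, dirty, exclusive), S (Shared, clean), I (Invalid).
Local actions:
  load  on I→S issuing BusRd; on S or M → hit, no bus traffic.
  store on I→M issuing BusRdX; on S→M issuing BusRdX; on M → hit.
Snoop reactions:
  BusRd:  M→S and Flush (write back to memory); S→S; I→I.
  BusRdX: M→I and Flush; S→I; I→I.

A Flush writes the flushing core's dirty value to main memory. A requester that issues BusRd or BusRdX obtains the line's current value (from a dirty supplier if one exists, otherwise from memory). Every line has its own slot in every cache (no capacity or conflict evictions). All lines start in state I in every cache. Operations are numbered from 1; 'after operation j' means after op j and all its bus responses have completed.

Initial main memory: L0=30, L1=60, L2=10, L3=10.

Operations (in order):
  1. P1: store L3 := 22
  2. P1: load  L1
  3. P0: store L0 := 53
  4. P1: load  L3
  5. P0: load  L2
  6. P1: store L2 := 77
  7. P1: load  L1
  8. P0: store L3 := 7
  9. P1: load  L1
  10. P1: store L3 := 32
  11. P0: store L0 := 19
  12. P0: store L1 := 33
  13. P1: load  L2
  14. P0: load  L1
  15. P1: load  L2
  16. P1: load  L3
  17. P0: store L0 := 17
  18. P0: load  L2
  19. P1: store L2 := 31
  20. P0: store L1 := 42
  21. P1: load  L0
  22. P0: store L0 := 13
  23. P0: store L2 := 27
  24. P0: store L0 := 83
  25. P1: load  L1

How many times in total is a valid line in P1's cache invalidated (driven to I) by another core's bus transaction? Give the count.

invalidations = 4

1. P1: store L3 := 22  bus=[BusRdX]  L3: P0=I P1=M  mem[L3]=10
2. P1: load  L1  bus=[BusRd]  L1: P0=I P1=S  mem[L1]=60
3. P0: store L0 := 53  bus=[BusRdX]  L0: P0=M P1=I  mem[L0]=30
4. P1: load  L3  bus=[-]  L3: P0=I P1=M  mem[L3]=10
5. P0: load  L2  bus=[BusRd]  L2: P0=S P1=I  mem[L2]=10
6. P1: store L2 := 77  bus=[BusRdX]  L2: P0=I P1=M  mem[L2]=10
7. P1: load  L1  bus=[-]  L1: P0=I P1=S  mem[L1]=60
8. P0: store L3 := 7  bus=[BusRdX,Flush]  L3: P0=M P1=I  mem[L3]=22
9. P1: load  L1  bus=[-]  L1: P0=I P1=S  mem[L1]=60
10. P1: store L3 := 32  bus=[BusRdX,Flush]  L3: P0=I P1=M  mem[L3]=7
11. P0: store L0 := 19  bus=[-]  L0: P0=M P1=I  mem[L0]=30
12. P0: store L1 := 33  bus=[BusRdX]  L1: P0=M P1=I  mem[L1]=60
13. P1: load  L2  bus=[-]  L2: P0=I P1=M  mem[L2]=10
14. P0: load  L1  bus=[-]  L1: P0=M P1=I  mem[L1]=60
15. P1: load  L2  bus=[-]  L2: P0=I P1=M  mem[L2]=10
16. P1: load  L3  bus=[-]  L3: P0=I P1=M  mem[L3]=7
17. P0: store L0 := 17  bus=[-]  L0: P0=M P1=I  mem[L0]=30
18. P0: load  L2  bus=[BusRd,Flush]  L2: P0=S P1=S  mem[L2]=77
19. P1: store L2 := 31  bus=[BusRdX]  L2: P0=I P1=M  mem[L2]=77
20. P0: store L1 := 42  bus=[-]  L1: P0=M P1=I  mem[L1]=60
21. P1: load  L0  bus=[BusRd,Flush]  L0: P0=S P1=S  mem[L0]=17
22. P0: store L0 := 13  bus=[BusRdX]  L0: P0=M P1=I  mem[L0]=17
23. P0: store L2 := 27  bus=[BusRdX,Flush]  L2: P0=M P1=I  mem[L2]=31
24. P0: store L0 := 83  bus=[-]  L0: P0=M P1=I  mem[L0]=17
25. P1: load  L1  bus=[BusRd,Flush]  L1: P0=S P1=S  mem[L1]=42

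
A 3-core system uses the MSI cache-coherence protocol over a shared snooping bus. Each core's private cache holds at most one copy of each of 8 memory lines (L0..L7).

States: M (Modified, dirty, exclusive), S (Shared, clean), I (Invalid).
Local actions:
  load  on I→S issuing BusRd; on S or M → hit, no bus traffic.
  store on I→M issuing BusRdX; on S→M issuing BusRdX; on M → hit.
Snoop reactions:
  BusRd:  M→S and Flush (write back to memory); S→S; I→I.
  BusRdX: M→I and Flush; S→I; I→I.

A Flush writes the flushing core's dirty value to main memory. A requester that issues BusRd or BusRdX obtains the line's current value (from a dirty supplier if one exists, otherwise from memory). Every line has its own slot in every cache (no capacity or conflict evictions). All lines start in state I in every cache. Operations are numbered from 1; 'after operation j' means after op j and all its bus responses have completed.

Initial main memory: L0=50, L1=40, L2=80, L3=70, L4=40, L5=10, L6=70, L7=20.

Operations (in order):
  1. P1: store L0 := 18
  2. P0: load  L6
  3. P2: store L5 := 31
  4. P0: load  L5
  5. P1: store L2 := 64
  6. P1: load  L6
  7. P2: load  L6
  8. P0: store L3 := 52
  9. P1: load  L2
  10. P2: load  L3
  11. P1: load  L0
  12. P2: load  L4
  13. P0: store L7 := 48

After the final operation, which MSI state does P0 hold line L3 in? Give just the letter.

step 1: P1: store L0 := 18  ⟶  IMI  (L0)  txn=BusRdX  M[L0]=50
step 2: P0: load  L6  ⟶  SII  (L6)  txn=BusRd  M[L6]=70
step 3: P2: store L5 := 31  ⟶  IIM  (L5)  txn=BusRdX  M[L5]=10
step 4: P0: load  L5  ⟶  SIS  (L5)  txn=BusRd+Flush  M[L5]=31
step 5: P1: store L2 := 64  ⟶  IMI  (L2)  txn=BusRdX  M[L2]=80
step 6: P1: load  L6  ⟶  SSI  (L6)  txn=BusRd  M[L6]=70
step 7: P2: load  L6  ⟶  SSS  (L6)  txn=BusRd  M[L6]=70
step 8: P0: store L3 := 52  ⟶  MII  (L3)  txn=BusRdX  M[L3]=70
step 9: P1: load  L2  ⟶  IMI  (L2)  txn=∅  M[L2]=80
step 10: P2: load  L3  ⟶  SIS  (L3)  txn=BusRd+Flush  M[L3]=52
step 11: P1: load  L0  ⟶  IMI  (L0)  txn=∅  M[L0]=50
step 12: P2: load  L4  ⟶  IIS  (L4)  txn=BusRd  M[L4]=40
step 13: P0: store L7 := 48  ⟶  MII  (L7)  txn=BusRdX  M[L7]=20

state = S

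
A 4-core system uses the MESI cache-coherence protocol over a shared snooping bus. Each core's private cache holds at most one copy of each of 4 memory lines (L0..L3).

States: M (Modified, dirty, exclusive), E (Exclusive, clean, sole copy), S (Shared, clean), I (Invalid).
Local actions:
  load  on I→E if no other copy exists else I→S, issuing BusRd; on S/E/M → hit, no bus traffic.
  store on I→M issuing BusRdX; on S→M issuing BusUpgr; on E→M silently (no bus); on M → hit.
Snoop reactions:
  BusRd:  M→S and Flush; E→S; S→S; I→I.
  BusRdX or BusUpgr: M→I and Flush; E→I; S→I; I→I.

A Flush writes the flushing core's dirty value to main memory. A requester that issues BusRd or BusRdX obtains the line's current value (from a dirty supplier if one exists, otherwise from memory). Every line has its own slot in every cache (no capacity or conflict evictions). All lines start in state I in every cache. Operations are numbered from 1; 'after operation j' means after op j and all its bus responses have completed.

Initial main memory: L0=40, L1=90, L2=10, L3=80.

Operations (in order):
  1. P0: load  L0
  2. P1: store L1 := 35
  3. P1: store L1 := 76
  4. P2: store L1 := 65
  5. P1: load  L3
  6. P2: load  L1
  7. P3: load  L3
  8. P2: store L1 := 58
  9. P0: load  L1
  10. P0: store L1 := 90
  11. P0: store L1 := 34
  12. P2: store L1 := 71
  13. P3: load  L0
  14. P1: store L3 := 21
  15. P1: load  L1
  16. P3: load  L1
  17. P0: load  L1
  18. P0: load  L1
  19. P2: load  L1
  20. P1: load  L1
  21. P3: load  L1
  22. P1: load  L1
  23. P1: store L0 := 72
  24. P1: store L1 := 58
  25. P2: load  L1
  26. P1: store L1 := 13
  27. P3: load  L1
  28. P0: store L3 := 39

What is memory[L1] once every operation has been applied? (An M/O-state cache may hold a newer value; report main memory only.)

step 1: P0: load  L0  ⟶  EIII  (L0)  txn=BusRd  M[L0]=40
step 2: P1: store L1 := 35  ⟶  IMII  (L1)  txn=BusRdX  M[L1]=90
step 3: P1: store L1 := 76  ⟶  IMII  (L1)  txn=∅  M[L1]=90
step 4: P2: store L1 := 65  ⟶  IIMI  (L1)  txn=BusRdX+Flush  M[L1]=76
step 5: P1: load  L3  ⟶  IEII  (L3)  txn=BusRd  M[L3]=80
step 6: P2: load  L1  ⟶  IIMI  (L1)  txn=∅  M[L1]=76
step 7: P3: load  L3  ⟶  ISIS  (L3)  txn=BusRd  M[L3]=80
step 8: P2: store L1 := 58  ⟶  IIMI  (L1)  txn=∅  M[L1]=76
step 9: P0: load  L1  ⟶  SISI  (L1)  txn=BusRd+Flush  M[L1]=58
step 10: P0: store L1 := 90  ⟶  MIII  (L1)  txn=BusUpgr  M[L1]=58
step 11: P0: store L1 := 34  ⟶  MIII  (L1)  txn=∅  M[L1]=58
step 12: P2: store L1 := 71  ⟶  IIMI  (L1)  txn=BusRdX+Flush  M[L1]=34
step 13: P3: load  L0  ⟶  SIIS  (L0)  txn=BusRd  M[L0]=40
step 14: P1: store L3 := 21  ⟶  IMII  (L3)  txn=BusUpgr  M[L3]=80
step 15: P1: load  L1  ⟶  ISSI  (L1)  txn=BusRd+Flush  M[L1]=71
step 16: P3: load  L1  ⟶  ISSS  (L1)  txn=BusRd  M[L1]=71
step 17: P0: load  L1  ⟶  SSSS  (L1)  txn=BusRd  M[L1]=71
step 18: P0: load  L1  ⟶  SSSS  (L1)  txn=∅  M[L1]=71
step 19: P2: load  L1  ⟶  SSSS  (L1)  txn=∅  M[L1]=71
step 20: P1: load  L1  ⟶  SSSS  (L1)  txn=∅  M[L1]=71
step 21: P3: load  L1  ⟶  SSSS  (L1)  txn=∅  M[L1]=71
step 22: P1: load  L1  ⟶  SSSS  (L1)  txn=∅  M[L1]=71
step 23: P1: store L0 := 72  ⟶  IMII  (L0)  txn=BusRdX  M[L0]=40
step 24: P1: store L1 := 58  ⟶  IMII  (L1)  txn=BusUpgr  M[L1]=71
step 25: P2: load  L1  ⟶  ISSI  (L1)  txn=BusRd+Flush  M[L1]=58
step 26: P1: store L1 := 13  ⟶  IMII  (L1)  txn=BusUpgr  M[L1]=58
step 27: P3: load  L1  ⟶  ISIS  (L1)  txn=BusRd+Flush  M[L1]=13
step 28: P0: store L3 := 39  ⟶  MIII  (L3)  txn=BusRdX+Flush  M[L3]=21

memory[L1] = 13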